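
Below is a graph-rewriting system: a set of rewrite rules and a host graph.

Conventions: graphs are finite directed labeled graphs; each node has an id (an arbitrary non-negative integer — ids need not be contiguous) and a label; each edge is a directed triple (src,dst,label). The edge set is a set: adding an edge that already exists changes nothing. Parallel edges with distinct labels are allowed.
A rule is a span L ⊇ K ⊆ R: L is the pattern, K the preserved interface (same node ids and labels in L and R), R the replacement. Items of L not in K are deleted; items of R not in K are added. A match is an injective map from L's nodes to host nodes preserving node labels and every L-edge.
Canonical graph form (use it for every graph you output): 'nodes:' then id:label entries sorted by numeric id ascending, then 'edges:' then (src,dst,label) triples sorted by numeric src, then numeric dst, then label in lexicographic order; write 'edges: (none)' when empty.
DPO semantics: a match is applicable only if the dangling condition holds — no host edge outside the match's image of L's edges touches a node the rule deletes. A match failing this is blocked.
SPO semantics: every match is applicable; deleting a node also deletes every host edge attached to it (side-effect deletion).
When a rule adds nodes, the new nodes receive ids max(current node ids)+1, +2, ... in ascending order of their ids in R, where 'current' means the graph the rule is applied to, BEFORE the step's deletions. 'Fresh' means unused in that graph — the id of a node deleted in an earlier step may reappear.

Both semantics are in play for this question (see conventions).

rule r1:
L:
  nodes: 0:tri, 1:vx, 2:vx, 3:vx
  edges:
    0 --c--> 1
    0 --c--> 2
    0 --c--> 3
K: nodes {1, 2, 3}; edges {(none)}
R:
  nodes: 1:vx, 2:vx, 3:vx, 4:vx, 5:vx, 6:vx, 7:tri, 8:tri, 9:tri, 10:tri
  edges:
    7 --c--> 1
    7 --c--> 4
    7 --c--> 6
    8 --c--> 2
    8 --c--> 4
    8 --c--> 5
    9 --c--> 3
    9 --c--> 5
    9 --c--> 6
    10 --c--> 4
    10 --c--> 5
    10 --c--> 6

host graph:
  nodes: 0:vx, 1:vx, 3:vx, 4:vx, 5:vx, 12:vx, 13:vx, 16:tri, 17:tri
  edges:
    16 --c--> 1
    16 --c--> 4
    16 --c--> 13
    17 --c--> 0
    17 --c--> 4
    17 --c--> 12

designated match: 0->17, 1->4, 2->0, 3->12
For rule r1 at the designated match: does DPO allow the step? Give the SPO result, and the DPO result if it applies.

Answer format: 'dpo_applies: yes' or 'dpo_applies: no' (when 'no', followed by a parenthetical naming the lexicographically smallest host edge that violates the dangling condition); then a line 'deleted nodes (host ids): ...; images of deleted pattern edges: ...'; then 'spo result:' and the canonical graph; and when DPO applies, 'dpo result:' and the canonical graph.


dpo_applies: yes
deleted nodes (host ids): 17; images of deleted pattern edges: (17,0,c); (17,4,c); (17,12,c)
spo result:
nodes: 0:vx, 1:vx, 3:vx, 4:vx, 5:vx, 12:vx, 13:vx, 16:tri, 18:vx, 19:vx, 20:vx, 21:tri, 22:tri, 23:tri, 24:tri
edges: (16,1,c); (16,4,c); (16,13,c); (21,4,c); (21,18,c); (21,20,c); (22,0,c); (22,18,c); (22,19,c); (23,12,c); (23,19,c); (23,20,c); (24,18,c); (24,19,c); (24,20,c)
dpo result:
nodes: 0:vx, 1:vx, 3:vx, 4:vx, 5:vx, 12:vx, 13:vx, 16:tri, 18:vx, 19:vx, 20:vx, 21:tri, 22:tri, 23:tri, 24:tri
edges: (16,1,c); (16,4,c); (16,13,c); (21,4,c); (21,18,c); (21,20,c); (22,0,c); (22,18,c); (22,19,c); (23,12,c); (23,19,c); (23,20,c); (24,18,c); (24,19,c); (24,20,c)


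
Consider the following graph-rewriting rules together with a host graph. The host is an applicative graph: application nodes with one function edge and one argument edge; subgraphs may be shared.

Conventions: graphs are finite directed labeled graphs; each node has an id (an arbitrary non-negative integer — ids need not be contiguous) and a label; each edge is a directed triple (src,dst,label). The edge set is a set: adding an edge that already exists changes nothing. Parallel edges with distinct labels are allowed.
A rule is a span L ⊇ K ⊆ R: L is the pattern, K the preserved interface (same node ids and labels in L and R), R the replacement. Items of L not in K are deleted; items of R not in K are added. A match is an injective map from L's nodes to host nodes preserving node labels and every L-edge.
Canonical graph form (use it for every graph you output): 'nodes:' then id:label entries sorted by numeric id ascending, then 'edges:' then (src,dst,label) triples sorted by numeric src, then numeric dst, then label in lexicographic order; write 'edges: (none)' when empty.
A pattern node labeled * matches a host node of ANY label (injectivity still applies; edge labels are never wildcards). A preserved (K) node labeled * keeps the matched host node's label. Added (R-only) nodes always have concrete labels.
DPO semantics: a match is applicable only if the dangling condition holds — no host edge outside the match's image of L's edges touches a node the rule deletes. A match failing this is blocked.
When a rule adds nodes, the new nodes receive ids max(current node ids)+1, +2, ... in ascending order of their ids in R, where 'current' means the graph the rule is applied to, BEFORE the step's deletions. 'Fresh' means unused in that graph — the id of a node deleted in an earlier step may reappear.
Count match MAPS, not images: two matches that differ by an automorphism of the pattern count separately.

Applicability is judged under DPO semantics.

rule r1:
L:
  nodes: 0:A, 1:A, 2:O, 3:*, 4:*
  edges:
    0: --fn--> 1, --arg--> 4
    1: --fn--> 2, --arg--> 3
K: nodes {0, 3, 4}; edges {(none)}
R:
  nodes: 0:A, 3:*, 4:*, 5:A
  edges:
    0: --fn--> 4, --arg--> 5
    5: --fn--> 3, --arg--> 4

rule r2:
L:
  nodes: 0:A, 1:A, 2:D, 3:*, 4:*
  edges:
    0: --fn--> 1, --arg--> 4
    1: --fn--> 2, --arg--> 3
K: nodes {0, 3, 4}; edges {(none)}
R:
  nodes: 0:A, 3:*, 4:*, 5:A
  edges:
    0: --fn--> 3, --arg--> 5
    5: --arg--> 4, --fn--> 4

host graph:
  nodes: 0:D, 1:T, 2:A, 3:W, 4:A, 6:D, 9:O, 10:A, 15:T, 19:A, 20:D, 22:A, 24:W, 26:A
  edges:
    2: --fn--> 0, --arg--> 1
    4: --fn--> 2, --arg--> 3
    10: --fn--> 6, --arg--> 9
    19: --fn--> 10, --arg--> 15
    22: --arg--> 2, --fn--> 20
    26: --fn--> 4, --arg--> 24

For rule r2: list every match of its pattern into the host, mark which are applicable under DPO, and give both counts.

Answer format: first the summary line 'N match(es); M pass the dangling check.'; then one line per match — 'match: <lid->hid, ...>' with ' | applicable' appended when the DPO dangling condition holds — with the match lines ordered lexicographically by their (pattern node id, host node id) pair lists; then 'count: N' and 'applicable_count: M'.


2 match(es); 1 pass the dangling check.
match: 0->4, 1->2, 2->0, 3->1, 4->3
match: 0->19, 1->10, 2->6, 3->9, 4->15 | applicable
count: 2
applicable_count: 1


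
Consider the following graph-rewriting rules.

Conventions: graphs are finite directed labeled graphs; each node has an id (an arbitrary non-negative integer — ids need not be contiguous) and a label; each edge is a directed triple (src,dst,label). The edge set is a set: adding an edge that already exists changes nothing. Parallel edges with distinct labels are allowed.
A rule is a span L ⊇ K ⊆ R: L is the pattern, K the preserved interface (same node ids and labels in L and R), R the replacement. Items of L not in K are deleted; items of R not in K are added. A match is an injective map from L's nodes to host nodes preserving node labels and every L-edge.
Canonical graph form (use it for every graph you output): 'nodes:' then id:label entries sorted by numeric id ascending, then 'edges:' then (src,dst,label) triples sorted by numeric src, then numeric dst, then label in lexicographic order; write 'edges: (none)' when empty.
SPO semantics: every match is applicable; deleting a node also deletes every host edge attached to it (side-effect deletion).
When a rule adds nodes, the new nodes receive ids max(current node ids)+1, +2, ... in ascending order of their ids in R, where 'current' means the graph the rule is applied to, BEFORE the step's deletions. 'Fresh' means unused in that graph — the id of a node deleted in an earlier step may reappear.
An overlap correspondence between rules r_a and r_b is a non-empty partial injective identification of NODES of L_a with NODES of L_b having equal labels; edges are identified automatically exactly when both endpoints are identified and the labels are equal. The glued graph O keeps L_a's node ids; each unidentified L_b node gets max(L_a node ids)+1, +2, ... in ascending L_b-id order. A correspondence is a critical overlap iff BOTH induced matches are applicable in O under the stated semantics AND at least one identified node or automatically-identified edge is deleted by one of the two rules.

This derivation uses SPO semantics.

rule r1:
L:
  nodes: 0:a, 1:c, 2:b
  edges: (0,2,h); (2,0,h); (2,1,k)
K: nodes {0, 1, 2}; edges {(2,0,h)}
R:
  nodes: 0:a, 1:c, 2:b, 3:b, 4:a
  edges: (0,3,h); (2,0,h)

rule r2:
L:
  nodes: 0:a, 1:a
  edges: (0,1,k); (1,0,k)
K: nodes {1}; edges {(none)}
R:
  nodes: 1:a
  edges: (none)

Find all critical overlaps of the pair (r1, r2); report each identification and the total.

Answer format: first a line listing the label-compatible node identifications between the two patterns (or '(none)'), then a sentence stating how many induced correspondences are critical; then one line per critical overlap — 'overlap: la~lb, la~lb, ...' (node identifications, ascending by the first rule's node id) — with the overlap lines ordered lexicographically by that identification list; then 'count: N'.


label-compatible node identifications between L(r1) and L(r2): 0~0, 0~1
1 of the induced correspondences is a critical overlap of r1 and r2.
overlap: 0~0
count: 1


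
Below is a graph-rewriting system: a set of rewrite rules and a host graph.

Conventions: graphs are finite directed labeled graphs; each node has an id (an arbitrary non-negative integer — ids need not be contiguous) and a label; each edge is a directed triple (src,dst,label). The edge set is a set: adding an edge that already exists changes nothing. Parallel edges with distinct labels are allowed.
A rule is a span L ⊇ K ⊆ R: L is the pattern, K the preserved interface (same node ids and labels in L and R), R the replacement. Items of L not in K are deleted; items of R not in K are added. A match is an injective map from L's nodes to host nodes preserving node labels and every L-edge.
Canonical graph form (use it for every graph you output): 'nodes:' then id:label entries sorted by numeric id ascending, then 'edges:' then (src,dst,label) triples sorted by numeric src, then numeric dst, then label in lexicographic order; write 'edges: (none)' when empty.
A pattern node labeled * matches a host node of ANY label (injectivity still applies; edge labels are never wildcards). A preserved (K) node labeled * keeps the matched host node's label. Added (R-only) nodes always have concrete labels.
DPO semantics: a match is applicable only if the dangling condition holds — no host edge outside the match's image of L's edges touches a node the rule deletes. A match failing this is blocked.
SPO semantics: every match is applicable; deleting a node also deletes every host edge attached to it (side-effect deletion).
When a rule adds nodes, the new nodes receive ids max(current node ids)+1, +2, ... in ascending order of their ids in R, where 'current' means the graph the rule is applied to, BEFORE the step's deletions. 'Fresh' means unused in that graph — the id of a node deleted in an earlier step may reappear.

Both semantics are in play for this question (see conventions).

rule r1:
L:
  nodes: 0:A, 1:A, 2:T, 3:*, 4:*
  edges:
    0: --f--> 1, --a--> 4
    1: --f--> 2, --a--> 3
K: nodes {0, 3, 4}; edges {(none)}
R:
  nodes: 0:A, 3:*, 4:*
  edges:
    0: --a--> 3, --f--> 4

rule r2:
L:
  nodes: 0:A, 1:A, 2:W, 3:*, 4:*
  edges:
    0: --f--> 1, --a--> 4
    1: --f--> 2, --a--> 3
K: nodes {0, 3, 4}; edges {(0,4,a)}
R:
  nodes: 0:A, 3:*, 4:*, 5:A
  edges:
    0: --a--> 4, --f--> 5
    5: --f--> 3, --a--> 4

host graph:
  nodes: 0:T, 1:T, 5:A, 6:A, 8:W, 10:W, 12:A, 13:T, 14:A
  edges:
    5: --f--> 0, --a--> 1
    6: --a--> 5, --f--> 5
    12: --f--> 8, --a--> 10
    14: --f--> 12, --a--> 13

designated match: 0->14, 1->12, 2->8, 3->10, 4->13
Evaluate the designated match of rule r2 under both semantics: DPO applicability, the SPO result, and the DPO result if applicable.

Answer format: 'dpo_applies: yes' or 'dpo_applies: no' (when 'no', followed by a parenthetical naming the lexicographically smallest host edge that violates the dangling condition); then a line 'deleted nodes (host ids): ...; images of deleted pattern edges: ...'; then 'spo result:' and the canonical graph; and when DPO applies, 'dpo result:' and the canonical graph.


dpo_applies: yes
deleted nodes (host ids): 8, 12; images of deleted pattern edges: (12,8,f); (12,10,a); (14,12,f)
spo result:
nodes: 0:T, 1:T, 5:A, 6:A, 10:W, 13:T, 14:A, 15:A
edges: (5,0,f); (5,1,a); (6,5,a); (6,5,f); (14,13,a); (14,15,f); (15,10,f); (15,13,a)
dpo result:
nodes: 0:T, 1:T, 5:A, 6:A, 10:W, 13:T, 14:A, 15:A
edges: (5,0,f); (5,1,a); (6,5,a); (6,5,f); (14,13,a); (14,15,f); (15,10,f); (15,13,a)


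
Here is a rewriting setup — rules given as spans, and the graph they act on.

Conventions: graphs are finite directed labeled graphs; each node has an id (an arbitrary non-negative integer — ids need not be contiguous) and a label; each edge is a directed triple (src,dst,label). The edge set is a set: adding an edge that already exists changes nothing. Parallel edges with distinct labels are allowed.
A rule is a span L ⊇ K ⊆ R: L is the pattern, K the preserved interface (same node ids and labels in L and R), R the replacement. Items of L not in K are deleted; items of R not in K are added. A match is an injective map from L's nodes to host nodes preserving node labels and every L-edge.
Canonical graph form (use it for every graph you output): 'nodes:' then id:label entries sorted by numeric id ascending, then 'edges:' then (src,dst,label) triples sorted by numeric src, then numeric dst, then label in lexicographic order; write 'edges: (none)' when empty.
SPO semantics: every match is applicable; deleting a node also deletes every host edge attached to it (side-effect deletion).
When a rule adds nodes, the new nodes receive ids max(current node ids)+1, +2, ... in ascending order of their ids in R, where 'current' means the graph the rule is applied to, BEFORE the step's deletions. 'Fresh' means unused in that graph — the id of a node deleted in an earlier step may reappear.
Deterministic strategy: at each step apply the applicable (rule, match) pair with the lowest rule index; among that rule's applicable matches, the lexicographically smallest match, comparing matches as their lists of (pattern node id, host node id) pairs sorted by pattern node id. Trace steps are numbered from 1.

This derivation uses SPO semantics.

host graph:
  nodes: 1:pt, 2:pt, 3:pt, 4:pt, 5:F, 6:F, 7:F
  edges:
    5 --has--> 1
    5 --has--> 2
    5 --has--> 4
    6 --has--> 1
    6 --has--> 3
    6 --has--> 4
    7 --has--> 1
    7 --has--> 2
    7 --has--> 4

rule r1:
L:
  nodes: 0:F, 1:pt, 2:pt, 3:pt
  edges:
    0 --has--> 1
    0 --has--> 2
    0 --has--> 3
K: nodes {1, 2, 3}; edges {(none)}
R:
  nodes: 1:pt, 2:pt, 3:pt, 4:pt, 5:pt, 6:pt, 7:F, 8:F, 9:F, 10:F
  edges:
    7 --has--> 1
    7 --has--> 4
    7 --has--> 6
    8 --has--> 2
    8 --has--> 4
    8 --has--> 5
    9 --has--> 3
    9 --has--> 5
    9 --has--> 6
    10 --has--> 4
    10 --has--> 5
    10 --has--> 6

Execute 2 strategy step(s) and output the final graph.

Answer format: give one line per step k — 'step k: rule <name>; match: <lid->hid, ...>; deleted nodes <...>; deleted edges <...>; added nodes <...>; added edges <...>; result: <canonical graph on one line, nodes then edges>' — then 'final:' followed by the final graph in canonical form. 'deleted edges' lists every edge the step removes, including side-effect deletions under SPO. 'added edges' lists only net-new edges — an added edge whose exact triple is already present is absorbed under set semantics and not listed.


step 1: rule r1; match: 0->5, 1->1, 2->2, 3->4; deleted nodes 5; deleted edges (5,1,has); (5,2,has); (5,4,has); added nodes 8, 9, 10, 11, 12, 13, 14; added edges (11,1,has); (11,8,has); (11,10,has); (12,2,has); (12,8,has); (12,9,has); (13,4,has); (13,9,has); (13,10,has); (14,8,has); (14,9,has); (14,10,has); result: nodes: 1:pt, 2:pt, 3:pt, 4:pt, 6:F, 7:F, 8:pt, 9:pt, 10:pt, 11:F, 12:F, 13:F, 14:F edges: (6,1,has); (6,3,has); (6,4,has); (7,1,has); (7,2,has); (7,4,has); (11,1,has); (11,8,has); (11,10,has); (12,2,has); (12,8,has); (12,9,has); (13,4,has); (13,9,has); (13,10,has); (14,8,has); (14,9,has); (14,10,has)
step 2: rule r1; match: 0->6, 1->1, 2->3, 3->4; deleted nodes 6; deleted edges (6,1,has); (6,3,has); (6,4,has); added nodes 15, 16, 17, 18, 19, 20, 21; added edges (18,1,has); (18,15,has); (18,17,has); (19,3,has); (19,15,has); (19,16,has); (20,4,has); (20,16,has); (20,17,has); (21,15,has); (21,16,has); (21,17,has); result: nodes: 1:pt, 2:pt, 3:pt, 4:pt, 7:F, 8:pt, 9:pt, 10:pt, 11:F, 12:F, 13:F, 14:F, 15:pt, 16:pt, 17:pt, 18:F, 19:F, 20:F, 21:F edges: (7,1,has); (7,2,has); (7,4,has); (11,1,has); (11,8,has); (11,10,has); (12,2,has); (12,8,has); (12,9,has); (13,4,has); (13,9,has); (13,10,has); (14,8,has); (14,9,has); (14,10,has); (18,1,has); (18,15,has); (18,17,has); (19,3,has); (19,15,has); (19,16,has); (20,4,has); (20,16,has); (20,17,has); (21,15,has); (21,16,has); (21,17,has)
final:
nodes: 1:pt, 2:pt, 3:pt, 4:pt, 7:F, 8:pt, 9:pt, 10:pt, 11:F, 12:F, 13:F, 14:F, 15:pt, 16:pt, 17:pt, 18:F, 19:F, 20:F, 21:F
edges: (7,1,has); (7,2,has); (7,4,has); (11,1,has); (11,8,has); (11,10,has); (12,2,has); (12,8,has); (12,9,has); (13,4,has); (13,9,has); (13,10,has); (14,8,has); (14,9,has); (14,10,has); (18,1,has); (18,15,has); (18,17,has); (19,3,has); (19,15,has); (19,16,has); (20,4,has); (20,16,has); (20,17,has); (21,15,has); (21,16,has); (21,17,has)


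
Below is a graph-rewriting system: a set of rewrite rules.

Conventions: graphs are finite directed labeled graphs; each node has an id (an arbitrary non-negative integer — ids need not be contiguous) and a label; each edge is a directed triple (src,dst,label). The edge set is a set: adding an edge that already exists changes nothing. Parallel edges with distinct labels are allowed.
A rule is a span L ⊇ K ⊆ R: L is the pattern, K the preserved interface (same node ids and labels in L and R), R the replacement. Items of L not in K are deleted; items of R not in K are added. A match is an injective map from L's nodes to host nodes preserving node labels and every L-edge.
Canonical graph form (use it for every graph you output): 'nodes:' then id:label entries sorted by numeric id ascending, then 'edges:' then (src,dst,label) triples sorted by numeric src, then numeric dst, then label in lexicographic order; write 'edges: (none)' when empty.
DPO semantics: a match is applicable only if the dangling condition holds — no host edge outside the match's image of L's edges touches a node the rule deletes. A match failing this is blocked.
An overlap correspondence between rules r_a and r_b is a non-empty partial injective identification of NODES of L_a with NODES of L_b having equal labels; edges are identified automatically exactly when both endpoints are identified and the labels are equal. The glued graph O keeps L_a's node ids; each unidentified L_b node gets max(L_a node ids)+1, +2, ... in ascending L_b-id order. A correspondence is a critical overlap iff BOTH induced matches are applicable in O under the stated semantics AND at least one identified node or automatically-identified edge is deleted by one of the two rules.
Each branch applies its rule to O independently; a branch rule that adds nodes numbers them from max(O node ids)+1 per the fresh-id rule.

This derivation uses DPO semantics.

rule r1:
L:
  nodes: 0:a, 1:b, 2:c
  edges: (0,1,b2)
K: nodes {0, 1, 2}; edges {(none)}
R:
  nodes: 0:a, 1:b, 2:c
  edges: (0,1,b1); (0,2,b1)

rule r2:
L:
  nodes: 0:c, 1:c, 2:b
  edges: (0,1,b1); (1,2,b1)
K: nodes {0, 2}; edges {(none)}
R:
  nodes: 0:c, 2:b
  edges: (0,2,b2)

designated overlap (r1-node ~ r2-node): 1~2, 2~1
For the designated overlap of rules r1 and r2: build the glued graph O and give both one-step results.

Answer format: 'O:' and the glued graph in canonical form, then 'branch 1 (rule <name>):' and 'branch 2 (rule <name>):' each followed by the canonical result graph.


O:
nodes: 0:a, 1:b, 2:c, 3:c
edges: (0,1,b2); (2,1,b1); (3,2,b1)
branch 1 (rule r1):
nodes: 0:a, 1:b, 2:c, 3:c
edges: (0,1,b1); (0,2,b1); (2,1,b1); (3,2,b1)
branch 2 (rule r2):
nodes: 0:a, 1:b, 3:c
edges: (0,1,b2); (3,1,b2)


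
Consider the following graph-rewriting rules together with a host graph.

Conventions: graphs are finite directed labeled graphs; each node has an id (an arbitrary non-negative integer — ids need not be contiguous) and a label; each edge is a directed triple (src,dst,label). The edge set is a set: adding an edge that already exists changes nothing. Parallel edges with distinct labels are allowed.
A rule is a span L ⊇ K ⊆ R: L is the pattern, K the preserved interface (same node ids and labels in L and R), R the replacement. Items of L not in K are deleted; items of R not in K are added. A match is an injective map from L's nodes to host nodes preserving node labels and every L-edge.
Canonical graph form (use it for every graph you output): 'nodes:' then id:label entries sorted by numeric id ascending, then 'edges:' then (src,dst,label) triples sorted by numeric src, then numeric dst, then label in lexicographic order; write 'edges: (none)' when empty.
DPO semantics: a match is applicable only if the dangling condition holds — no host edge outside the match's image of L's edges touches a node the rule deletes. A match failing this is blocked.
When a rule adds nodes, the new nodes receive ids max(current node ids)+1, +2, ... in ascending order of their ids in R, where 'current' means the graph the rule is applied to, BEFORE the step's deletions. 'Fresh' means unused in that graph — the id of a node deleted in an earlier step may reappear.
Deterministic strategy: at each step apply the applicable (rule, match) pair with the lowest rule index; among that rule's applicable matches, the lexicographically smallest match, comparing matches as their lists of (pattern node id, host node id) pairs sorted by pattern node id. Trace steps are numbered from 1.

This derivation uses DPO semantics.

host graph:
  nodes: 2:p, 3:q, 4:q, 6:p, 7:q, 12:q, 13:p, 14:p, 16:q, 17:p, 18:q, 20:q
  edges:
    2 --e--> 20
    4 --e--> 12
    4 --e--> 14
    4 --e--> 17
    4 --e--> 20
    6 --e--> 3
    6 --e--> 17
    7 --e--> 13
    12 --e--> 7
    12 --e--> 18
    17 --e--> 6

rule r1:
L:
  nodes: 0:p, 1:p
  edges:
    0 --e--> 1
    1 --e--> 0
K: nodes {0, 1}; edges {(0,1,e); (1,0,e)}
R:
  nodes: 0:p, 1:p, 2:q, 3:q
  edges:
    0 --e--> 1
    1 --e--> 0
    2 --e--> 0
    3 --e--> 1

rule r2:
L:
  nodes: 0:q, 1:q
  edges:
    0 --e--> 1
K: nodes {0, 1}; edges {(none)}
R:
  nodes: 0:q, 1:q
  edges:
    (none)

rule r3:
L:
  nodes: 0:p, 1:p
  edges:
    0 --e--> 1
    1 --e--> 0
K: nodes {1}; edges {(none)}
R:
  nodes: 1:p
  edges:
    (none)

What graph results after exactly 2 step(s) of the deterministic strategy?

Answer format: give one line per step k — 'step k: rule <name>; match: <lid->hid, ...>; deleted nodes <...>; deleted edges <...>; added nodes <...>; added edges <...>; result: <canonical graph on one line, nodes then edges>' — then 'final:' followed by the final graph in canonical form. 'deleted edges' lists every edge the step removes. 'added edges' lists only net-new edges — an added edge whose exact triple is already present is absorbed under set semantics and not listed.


step 1: rule r1; match: 0->6, 1->17; deleted nodes (none); deleted edges (none); added nodes 21, 22; added edges (21,6,e); (22,17,e); result: nodes: 2:p, 3:q, 4:q, 6:p, 7:q, 12:q, 13:p, 14:p, 16:q, 17:p, 18:q, 20:q, 21:q, 22:q edges: (2,20,e); (4,12,e); (4,14,e); (4,17,e); (4,20,e); (6,3,e); (6,17,e); (7,13,e); (12,7,e); (12,18,e); (17,6,e); (21,6,e); (22,17,e)
step 2: rule r1; match: 0->6, 1->17; deleted nodes (none); deleted edges (none); added nodes 23, 24; added edges (23,6,e); (24,17,e); result: nodes: 2:p, 3:q, 4:q, 6:p, 7:q, 12:q, 13:p, 14:p, 16:q, 17:p, 18:q, 20:q, 21:q, 22:q, 23:q, 24:q edges: (2,20,e); (4,12,e); (4,14,e); (4,17,e); (4,20,e); (6,3,e); (6,17,e); (7,13,e); (12,7,e); (12,18,e); (17,6,e); (21,6,e); (22,17,e); (23,6,e); (24,17,e)
final:
nodes: 2:p, 3:q, 4:q, 6:p, 7:q, 12:q, 13:p, 14:p, 16:q, 17:p, 18:q, 20:q, 21:q, 22:q, 23:q, 24:q
edges: (2,20,e); (4,12,e); (4,14,e); (4,17,e); (4,20,e); (6,3,e); (6,17,e); (7,13,e); (12,7,e); (12,18,e); (17,6,e); (21,6,e); (22,17,e); (23,6,e); (24,17,e)


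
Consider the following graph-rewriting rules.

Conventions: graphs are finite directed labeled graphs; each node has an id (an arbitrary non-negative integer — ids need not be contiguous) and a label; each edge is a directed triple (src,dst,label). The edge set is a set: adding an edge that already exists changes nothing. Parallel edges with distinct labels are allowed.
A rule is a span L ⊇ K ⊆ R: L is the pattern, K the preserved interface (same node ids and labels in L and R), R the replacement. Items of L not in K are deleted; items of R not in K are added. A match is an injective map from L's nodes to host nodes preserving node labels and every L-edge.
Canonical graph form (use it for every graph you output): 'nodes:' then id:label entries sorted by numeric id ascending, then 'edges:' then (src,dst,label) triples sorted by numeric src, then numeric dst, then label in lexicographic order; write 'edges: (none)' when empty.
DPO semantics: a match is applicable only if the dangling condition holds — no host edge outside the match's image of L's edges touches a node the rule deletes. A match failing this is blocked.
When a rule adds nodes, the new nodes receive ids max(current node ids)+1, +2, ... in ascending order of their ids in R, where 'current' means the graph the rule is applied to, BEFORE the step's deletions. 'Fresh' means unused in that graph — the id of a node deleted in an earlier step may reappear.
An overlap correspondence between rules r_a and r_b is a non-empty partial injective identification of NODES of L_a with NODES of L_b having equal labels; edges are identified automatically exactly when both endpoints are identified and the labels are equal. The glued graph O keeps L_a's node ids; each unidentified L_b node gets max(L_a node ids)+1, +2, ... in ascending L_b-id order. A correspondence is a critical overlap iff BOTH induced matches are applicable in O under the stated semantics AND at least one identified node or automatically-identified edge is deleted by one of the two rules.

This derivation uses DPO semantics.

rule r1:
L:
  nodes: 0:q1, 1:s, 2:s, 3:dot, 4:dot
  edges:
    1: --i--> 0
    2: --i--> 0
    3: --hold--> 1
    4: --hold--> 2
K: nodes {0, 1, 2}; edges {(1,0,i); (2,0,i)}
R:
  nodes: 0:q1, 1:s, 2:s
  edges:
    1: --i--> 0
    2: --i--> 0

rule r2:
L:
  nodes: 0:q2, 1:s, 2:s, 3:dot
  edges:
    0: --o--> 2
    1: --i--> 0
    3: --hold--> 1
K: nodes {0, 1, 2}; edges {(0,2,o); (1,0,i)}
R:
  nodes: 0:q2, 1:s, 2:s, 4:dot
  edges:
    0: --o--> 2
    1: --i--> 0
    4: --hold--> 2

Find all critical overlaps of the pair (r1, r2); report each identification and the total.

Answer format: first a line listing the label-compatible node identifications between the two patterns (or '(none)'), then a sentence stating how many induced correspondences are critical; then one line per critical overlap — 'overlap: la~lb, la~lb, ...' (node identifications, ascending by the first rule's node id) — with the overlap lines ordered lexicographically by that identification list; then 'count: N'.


label-compatible node identifications between L(r1) and L(r2): 1~1, 1~2, 2~1, 2~2, 3~3, 4~3
4 of the induced correspondences are critical overlaps of r1 and r2.
overlap: 1~1, 2~2, 3~3
overlap: 1~1, 3~3
overlap: 1~2, 2~1, 4~3
overlap: 2~1, 4~3
count: 4


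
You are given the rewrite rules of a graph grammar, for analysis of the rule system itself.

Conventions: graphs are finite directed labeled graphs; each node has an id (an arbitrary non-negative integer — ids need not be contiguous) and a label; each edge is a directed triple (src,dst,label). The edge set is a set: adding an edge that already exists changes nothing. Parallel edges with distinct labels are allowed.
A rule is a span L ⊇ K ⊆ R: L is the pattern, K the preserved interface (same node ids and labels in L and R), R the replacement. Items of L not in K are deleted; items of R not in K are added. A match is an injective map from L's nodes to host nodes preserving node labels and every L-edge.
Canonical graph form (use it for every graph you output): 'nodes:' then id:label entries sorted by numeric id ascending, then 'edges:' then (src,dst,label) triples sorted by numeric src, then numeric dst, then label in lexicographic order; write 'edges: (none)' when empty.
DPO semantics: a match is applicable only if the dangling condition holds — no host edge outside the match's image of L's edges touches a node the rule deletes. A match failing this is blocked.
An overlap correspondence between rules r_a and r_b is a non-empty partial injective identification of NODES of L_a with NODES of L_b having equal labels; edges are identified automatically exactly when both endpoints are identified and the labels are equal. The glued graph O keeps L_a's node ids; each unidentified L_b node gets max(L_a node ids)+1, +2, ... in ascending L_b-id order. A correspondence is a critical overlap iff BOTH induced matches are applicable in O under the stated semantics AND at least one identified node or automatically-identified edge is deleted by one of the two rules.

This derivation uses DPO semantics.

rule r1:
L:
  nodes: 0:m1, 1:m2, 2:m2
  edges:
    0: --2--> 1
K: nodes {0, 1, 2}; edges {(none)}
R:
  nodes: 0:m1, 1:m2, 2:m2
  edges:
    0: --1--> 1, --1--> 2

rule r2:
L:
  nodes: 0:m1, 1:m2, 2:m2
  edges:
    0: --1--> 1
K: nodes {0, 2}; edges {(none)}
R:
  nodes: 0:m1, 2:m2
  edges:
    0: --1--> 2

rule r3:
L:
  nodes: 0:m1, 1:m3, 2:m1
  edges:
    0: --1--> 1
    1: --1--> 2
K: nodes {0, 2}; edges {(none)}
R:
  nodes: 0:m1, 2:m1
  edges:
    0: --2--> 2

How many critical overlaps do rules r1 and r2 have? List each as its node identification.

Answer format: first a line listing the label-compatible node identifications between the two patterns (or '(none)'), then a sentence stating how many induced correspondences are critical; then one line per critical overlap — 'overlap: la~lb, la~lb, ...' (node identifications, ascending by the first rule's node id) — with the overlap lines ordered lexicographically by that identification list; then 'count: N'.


label-compatible node identifications between L(r1) and L(r2): 0~0, 1~1, 1~2, 2~1, 2~2
4 of the induced correspondences are critical overlaps of r1 and r2.
overlap: 0~0, 1~2, 2~1
overlap: 0~0, 2~1
overlap: 1~2, 2~1
overlap: 2~1
count: 4


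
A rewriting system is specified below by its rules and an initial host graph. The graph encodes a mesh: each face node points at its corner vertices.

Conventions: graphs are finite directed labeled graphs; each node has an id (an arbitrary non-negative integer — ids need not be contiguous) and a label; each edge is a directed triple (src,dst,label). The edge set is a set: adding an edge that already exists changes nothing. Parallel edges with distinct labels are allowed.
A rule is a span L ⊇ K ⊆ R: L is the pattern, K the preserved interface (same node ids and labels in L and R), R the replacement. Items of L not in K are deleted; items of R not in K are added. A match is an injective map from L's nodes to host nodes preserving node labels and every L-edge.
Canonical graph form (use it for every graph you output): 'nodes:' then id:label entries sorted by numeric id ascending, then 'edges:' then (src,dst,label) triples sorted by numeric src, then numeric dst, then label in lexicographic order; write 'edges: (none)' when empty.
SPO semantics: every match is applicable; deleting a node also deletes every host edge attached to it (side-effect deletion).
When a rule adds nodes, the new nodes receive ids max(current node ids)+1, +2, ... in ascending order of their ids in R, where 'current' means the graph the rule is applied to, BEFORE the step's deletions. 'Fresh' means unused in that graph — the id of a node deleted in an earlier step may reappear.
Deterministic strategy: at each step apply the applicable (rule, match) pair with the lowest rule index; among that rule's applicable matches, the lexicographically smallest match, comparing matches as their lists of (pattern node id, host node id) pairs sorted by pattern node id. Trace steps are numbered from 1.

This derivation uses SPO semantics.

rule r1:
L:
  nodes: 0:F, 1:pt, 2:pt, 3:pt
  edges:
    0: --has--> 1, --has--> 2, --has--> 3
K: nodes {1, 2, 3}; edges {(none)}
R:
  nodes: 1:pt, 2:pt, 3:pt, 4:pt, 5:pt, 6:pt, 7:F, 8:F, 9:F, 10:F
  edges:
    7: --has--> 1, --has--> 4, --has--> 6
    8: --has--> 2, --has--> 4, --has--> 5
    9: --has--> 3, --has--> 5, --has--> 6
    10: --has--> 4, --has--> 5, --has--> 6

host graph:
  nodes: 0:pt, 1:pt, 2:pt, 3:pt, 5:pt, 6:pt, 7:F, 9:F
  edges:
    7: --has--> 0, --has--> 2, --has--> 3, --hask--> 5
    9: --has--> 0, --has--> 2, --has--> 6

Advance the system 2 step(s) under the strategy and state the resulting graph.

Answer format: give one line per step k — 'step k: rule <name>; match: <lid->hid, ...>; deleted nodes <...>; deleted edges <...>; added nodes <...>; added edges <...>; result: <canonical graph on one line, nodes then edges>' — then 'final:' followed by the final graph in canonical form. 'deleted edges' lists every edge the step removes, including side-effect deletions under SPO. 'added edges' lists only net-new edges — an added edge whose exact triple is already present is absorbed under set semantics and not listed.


step 1: rule r1; match: 0->7, 1->0, 2->2, 3->3; deleted nodes 7; deleted edges (7,0,has); (7,2,has); (7,3,has); (7,5,hask); added nodes 10, 11, 12, 13, 14, 15, 16; added edges (13,0,has); (13,10,has); (13,12,has); (14,2,has); (14,10,has); (14,11,has); (15,3,has); (15,11,has); (15,12,has); (16,10,has); (16,11,has); (16,12,has); result: nodes: 0:pt, 1:pt, 2:pt, 3:pt, 5:pt, 6:pt, 9:F, 10:pt, 11:pt, 12:pt, 13:F, 14:F, 15:F, 16:F edges: (9,0,has); (9,2,has); (9,6,has); (13,0,has); (13,10,has); (13,12,has); (14,2,has); (14,10,has); (14,11,has); (15,3,has); (15,11,has); (15,12,has); (16,10,has); (16,11,has); (16,12,has)
step 2: rule r1; match: 0->9, 1->0, 2->2, 3->6; deleted nodes 9; deleted edges (9,0,has); (9,2,has); (9,6,has); added nodes 17, 18, 19, 20, 21, 22, 23; added edges (20,0,has); (20,17,has); (20,19,has); (21,2,has); (21,17,has); (21,18,has); (22,6,has); (22,18,has); (22,19,has); (23,17,has); (23,18,has); (23,19,has); result: nodes: 0:pt, 1:pt, 2:pt, 3:pt, 5:pt, 6:pt, 10:pt, 11:pt, 12:pt, 13:F, 14:F, 15:F, 16:F, 17:pt, 18:pt, 19:pt, 20:F, 21:F, 22:F, 23:F edges: (13,0,has); (13,10,has); (13,12,has); (14,2,has); (14,10,has); (14,11,has); (15,3,has); (15,11,has); (15,12,has); (16,10,has); (16,11,has); (16,12,has); (20,0,has); (20,17,has); (20,19,has); (21,2,has); (21,17,has); (21,18,has); (22,6,has); (22,18,has); (22,19,has); (23,17,has); (23,18,has); (23,19,has)
final:
nodes: 0:pt, 1:pt, 2:pt, 3:pt, 5:pt, 6:pt, 10:pt, 11:pt, 12:pt, 13:F, 14:F, 15:F, 16:F, 17:pt, 18:pt, 19:pt, 20:F, 21:F, 22:F, 23:F
edges: (13,0,has); (13,10,has); (13,12,has); (14,2,has); (14,10,has); (14,11,has); (15,3,has); (15,11,has); (15,12,has); (16,10,has); (16,11,has); (16,12,has); (20,0,has); (20,17,has); (20,19,has); (21,2,has); (21,17,has); (21,18,has); (22,6,has); (22,18,has); (22,19,has); (23,17,has); (23,18,has); (23,19,has)


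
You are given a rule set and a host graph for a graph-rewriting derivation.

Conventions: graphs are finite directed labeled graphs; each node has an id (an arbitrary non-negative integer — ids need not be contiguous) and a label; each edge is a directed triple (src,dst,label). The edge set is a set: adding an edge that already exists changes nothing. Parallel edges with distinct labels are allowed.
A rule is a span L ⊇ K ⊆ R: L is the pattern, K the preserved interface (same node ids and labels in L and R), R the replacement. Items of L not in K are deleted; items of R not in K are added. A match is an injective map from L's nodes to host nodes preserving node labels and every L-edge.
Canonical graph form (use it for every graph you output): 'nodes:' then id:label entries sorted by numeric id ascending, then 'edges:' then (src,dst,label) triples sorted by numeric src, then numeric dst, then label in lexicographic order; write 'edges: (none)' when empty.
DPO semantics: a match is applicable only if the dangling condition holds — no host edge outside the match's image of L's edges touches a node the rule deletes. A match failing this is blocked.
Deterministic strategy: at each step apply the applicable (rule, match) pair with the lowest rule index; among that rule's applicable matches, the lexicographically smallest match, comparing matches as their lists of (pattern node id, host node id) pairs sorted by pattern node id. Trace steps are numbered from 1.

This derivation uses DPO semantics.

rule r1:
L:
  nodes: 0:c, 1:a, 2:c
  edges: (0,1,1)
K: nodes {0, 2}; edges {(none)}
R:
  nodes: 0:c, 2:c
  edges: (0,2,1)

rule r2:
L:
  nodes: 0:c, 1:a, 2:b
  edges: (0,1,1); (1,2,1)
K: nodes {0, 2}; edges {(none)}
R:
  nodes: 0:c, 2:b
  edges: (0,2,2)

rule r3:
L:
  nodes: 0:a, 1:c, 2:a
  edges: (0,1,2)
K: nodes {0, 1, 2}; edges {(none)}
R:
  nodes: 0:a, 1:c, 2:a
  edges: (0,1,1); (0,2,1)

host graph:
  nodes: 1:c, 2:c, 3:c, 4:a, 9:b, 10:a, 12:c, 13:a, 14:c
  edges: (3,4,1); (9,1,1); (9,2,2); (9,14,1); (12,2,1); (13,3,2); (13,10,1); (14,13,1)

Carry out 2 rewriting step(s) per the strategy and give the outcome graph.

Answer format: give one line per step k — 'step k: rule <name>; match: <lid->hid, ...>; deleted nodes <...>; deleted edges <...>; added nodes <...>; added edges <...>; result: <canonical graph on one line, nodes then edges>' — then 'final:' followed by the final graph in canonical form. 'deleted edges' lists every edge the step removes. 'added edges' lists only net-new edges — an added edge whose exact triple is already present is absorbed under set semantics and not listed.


step 1: rule r1; match: 0->3, 1->4, 2->1; deleted nodes 4; deleted edges (3,4,1); added nodes (none); added edges (3,1,1); result: nodes: 1:c, 2:c, 3:c, 9:b, 10:a, 12:c, 13:a, 14:c edges: (3,1,1); (9,1,1); (9,2,2); (9,14,1); (12,2,1); (13,3,2); (13,10,1); (14,13,1)
step 2: rule r3; match: 0->13, 1->3, 2->10; deleted nodes (none); deleted edges (13,3,2); added nodes (none); added edges (13,3,1); result: nodes: 1:c, 2:c, 3:c, 9:b, 10:a, 12:c, 13:a, 14:c edges: (3,1,1); (9,1,1); (9,2,2); (9,14,1); (12,2,1); (13,3,1); (13,10,1); (14,13,1)
final:
nodes: 1:c, 2:c, 3:c, 9:b, 10:a, 12:c, 13:a, 14:c
edges: (3,1,1); (9,1,1); (9,2,2); (9,14,1); (12,2,1); (13,3,1); (13,10,1); (14,13,1)


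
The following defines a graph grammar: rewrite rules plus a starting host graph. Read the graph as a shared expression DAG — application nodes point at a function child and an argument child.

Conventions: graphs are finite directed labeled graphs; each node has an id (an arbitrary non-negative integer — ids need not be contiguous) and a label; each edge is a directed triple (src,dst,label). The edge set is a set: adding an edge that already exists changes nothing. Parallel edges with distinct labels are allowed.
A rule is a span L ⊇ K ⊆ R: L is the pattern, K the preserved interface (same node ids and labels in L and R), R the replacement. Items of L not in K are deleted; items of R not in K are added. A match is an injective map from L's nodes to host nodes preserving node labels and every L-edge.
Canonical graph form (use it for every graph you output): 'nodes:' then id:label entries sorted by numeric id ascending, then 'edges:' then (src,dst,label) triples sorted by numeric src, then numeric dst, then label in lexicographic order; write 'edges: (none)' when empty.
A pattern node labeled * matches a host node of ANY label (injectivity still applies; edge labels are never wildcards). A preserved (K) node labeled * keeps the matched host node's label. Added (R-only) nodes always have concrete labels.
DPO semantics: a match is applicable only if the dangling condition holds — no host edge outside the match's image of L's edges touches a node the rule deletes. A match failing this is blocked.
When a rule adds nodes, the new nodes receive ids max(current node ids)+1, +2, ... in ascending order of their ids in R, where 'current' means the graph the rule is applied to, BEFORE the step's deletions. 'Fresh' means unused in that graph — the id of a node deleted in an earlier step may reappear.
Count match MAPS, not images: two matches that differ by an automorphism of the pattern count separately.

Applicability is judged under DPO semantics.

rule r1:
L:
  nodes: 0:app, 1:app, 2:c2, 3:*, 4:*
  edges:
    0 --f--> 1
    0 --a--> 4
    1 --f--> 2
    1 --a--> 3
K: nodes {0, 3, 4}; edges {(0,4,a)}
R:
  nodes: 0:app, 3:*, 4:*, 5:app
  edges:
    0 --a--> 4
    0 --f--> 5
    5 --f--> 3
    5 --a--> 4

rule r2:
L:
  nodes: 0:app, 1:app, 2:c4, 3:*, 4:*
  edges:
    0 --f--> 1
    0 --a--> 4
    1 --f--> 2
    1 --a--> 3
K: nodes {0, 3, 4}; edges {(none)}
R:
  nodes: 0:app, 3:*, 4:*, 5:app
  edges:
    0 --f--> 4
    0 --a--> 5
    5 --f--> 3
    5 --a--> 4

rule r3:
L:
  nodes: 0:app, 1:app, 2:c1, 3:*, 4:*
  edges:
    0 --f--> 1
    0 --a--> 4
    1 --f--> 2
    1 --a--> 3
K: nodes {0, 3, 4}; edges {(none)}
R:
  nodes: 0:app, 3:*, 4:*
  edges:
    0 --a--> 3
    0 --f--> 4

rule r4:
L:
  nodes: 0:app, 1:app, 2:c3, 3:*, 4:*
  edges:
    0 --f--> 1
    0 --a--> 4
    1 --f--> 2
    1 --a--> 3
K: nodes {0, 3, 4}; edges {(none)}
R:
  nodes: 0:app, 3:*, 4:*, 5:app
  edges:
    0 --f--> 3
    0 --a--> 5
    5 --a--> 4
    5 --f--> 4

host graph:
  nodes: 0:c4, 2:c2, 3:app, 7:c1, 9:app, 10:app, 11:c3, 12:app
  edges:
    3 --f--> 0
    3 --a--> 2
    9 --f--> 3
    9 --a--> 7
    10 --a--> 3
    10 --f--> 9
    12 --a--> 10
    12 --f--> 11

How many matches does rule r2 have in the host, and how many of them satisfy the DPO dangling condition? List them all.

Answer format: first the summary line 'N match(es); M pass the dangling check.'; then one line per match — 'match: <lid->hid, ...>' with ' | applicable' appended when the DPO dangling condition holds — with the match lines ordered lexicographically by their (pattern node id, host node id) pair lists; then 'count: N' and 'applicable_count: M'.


1 match(es); 0 pass the dangling check.
match: 0->9, 1->3, 2->0, 3->2, 4->7
count: 1
applicable_count: 0
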